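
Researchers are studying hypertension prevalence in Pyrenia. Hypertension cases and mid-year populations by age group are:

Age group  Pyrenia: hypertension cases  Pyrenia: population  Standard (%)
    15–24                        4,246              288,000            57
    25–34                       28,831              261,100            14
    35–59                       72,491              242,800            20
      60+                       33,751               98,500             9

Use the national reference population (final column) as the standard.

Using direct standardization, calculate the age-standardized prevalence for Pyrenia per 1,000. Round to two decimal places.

114.41

Age-specific rates per 1,000 for Pyrenia: 14.743, 110.421, 298.563, 342.650.
Standard weights: 0.57, 0.14, 0.20, 0.09.
Standardized rate: 0.5700×14.743 + 0.1400×110.421 + 0.2000×298.563 + 0.0900×342.650 = 114.4135 per 1,000.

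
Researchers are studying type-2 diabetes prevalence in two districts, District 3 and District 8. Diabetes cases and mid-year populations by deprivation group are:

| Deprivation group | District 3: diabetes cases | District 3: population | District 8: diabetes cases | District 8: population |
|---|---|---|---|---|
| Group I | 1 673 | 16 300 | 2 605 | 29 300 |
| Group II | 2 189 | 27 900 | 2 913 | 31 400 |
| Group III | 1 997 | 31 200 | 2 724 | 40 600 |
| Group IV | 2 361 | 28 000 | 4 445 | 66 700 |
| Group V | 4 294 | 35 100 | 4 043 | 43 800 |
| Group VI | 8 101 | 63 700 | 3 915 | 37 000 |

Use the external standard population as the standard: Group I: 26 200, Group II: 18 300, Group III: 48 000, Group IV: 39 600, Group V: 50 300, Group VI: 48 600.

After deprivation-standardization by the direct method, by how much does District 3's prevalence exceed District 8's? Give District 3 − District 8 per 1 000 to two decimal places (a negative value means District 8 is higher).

13.85

Deprivation-specific rates per 1 000 for District 3: 102.638, 78.459, 64.006, 84.321, 122.336, 127.174.
For District 8: 88.908, 92.771, 67.094, 66.642, 92.306, 105.811.
Standard total = 231 000; weights = 0.1134, 0.0792, 0.2078, 0.1714, 0.2177, 0.2104.
District 3: 0.1134×102.638 + 0.0792×78.459 + 0.2078×64.006 + 0.1714×84.321 + 0.2177×122.336 + 0.2104×127.174 = 99.0066 per 1 000.
District 8: 0.1134×88.908 + 0.0792×92.771 + 0.2078×67.094 + 0.1714×66.642 + 0.2177×92.306 + 0.2104×105.811 = 85.1601 per 1 000.
Difference = 99.0066 − 85.1601 = 13.8465.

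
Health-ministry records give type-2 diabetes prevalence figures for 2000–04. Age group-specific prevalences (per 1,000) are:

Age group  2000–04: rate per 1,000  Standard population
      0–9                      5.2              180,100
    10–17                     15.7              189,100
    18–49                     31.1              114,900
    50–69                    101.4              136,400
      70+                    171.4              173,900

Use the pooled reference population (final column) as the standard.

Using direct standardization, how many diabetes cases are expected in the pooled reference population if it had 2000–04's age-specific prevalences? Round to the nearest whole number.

Expected diabetes cases = Σ (standard pop × age-specific rate ÷ 1,000)
= 180,100×5.2/1,000 + 189,100×15.7/1,000 + 114,900×31.1/1,000 + 136,400×101.4/1,000 + 173,900×171.4/1,000
= 936.52 + 2968.87 + 3573.39 + 13830.96 + 29806.46 = 51116.20.

51116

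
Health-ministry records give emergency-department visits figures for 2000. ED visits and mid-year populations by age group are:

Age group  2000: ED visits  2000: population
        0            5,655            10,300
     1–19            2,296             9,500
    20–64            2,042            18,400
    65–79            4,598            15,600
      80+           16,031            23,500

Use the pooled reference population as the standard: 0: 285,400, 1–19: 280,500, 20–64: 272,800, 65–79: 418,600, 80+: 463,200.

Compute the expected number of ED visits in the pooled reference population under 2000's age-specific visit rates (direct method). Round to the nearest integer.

694121

Age-specific rates per 1,000 for 2000: 549.029, 241.684, 110.978, 294.744, 682.170.
Expected ED visits = Σ (standard pop × age-specific rate ÷ 1,000)
= 285,400×549.029/1,000 + 280,500×241.684/1,000 + 272,800×110.978/1,000 + 418,600×294.744/1,000 + 463,200×682.170/1,000
= 156692.91 + 67792.42 + 30274.87 + 123379.67 + 315981.24 = 694121.11.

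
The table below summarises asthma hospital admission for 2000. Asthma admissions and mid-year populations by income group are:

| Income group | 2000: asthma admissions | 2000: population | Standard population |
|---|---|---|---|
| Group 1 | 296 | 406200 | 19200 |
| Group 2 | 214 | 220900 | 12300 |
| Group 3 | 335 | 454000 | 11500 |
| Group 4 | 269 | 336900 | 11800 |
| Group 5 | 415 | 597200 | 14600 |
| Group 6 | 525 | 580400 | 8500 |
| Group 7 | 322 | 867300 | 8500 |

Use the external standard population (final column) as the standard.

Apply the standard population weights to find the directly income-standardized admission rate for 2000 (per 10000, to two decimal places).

Income-specific rates per 10000 for 2000: 7.29, 9.69, 7.38, 7.98, 6.95, 9.05, 3.71.
Standard total = 86400; weights = 0.2222, 0.1424, 0.1331, 0.1366, 0.1690, 0.0984, 0.0984.
Standardized rate: 0.2222×7.29 + 0.1424×9.69 + 0.1331×7.38 + 0.1366×7.98 + 0.1690×6.95 + 0.0984×9.05 + 0.0984×3.71 = 7.5005 per 10000.

7.50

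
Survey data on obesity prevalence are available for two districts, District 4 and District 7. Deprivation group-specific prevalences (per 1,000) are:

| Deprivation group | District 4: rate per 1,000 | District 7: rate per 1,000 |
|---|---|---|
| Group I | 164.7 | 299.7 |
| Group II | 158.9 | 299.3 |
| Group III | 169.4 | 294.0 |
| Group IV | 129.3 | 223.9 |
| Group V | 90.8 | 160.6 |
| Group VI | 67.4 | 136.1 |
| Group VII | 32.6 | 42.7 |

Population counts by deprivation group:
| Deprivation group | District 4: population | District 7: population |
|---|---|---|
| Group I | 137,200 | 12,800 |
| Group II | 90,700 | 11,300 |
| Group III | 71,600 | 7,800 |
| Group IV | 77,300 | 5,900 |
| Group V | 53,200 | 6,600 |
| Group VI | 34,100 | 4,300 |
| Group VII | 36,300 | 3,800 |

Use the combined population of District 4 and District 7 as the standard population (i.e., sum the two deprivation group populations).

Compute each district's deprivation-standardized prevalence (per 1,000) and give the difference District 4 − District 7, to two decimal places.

Combined standard total = 552,900; weights = 0.2713, 0.1845, 0.1436, 0.1505, 0.1082, 0.0695, 0.0725.
District 4: 0.2713×164.7 + 0.1845×158.9 + 0.1436×169.4 + 0.1505×129.3 + 0.1082×90.8 + 0.0695×67.4 + 0.0725×32.6 = 134.6467 per 1,000.
District 7: 0.2713×299.7 + 0.1845×299.3 + 0.1436×294.0 + 0.1505×223.9 + 0.1082×160.6 + 0.0695×136.1 + 0.0725×42.7 = 242.3550 per 1,000.
Difference = 134.6467 − 242.3550 = -107.7082.

-107.71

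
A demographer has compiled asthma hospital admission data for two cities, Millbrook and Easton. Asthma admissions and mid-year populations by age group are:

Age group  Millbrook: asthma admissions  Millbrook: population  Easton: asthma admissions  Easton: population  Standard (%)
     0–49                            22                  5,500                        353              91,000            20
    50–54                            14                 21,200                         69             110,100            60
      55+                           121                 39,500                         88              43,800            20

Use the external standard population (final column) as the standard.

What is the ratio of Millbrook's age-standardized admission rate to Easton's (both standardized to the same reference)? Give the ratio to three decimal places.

Age-specific rates per 10,000 for Millbrook: 40.00, 6.60, 30.63.
For Easton: 38.79, 6.27, 20.09.
Standard weights: 0.20, 0.60, 0.20.
Millbrook: 0.2000×40.00 + 0.6000×6.60 + 0.2000×30.63 = 18.0888 per 10,000.
Easton: 0.2000×38.79 + 0.6000×6.27 + 0.2000×20.09 = 15.5367 per 10,000.
Ratio = 18.0888 ÷ 15.5367 = 1.16426.

1.164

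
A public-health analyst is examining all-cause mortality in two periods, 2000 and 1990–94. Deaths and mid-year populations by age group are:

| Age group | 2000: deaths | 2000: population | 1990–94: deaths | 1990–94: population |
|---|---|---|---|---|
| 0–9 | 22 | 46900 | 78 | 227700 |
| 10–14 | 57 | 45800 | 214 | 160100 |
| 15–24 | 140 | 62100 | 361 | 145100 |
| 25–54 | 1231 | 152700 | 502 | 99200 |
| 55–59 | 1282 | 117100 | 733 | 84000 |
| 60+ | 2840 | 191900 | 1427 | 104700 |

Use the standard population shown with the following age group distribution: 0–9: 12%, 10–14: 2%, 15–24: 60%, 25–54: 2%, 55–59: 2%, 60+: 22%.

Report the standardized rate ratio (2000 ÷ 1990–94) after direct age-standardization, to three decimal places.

1.049

Age-specific rates per 100000 for 2000: 46.91, 124.45, 225.44, 806.16, 1094.79, 1479.94.
For 1990–94: 34.26, 133.67, 248.79, 506.05, 872.62, 1362.94.
Standard weights: 0.12, 0.02, 0.60, 0.02, 0.02, 0.22.
2000: 0.1200×46.91 + 0.0200×124.45 + 0.6000×225.44 + 0.0200×806.16 + 0.0200×1094.79 + 0.2200×1479.94 = 506.9890 per 100000.
1990–94: 0.1200×34.26 + 0.0200×133.67 + 0.6000×248.79 + 0.0200×506.05 + 0.0200×872.62 + 0.2200×1362.94 = 483.4809 per 100000.
Ratio = 506.9890 ÷ 483.4809 = 1.04862.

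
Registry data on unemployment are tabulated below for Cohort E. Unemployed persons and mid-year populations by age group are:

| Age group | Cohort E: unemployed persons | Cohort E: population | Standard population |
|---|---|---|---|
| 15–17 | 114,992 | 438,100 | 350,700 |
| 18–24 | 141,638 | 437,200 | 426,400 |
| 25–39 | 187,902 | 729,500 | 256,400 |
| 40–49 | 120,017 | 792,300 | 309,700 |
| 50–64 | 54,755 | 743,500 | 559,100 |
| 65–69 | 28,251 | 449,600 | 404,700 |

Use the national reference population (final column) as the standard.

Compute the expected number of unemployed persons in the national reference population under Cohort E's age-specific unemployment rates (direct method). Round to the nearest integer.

409751

Age-specific rates per 1,000 for Cohort E: 262.479, 323.966, 257.576, 151.479, 73.645, 62.836.
Expected unemployed persons = Σ (standard pop × age-specific rate ÷ 1,000)
= 350,700×262.479/1,000 + 426,400×323.966/1,000 + 256,400×257.576/1,000 + 309,700×151.479/1,000 + 559,100×73.645/1,000 + 404,700×62.836/1,000
= 92051.35 + 138139.17 + 66042.59 + 46913.12 + 41174.88 + 25429.67 = 409750.77.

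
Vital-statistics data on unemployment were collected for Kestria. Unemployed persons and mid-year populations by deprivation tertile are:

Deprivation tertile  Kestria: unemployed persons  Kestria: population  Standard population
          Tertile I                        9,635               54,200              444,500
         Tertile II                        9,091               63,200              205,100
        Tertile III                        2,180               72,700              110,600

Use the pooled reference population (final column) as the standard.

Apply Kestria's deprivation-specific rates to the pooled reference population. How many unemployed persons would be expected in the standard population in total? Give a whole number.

111837

Deprivation-specific rates per 1,000 for Kestria: 177.768, 143.845, 29.986.
Expected unemployed persons = Σ (standard pop × deprivation-specific rate ÷ 1,000)
= 444,500×177.768/1,000 + 205,100×143.845/1,000 + 110,600×29.986/1,000
= 79017.67 + 29502.60 + 3316.48 = 111836.74.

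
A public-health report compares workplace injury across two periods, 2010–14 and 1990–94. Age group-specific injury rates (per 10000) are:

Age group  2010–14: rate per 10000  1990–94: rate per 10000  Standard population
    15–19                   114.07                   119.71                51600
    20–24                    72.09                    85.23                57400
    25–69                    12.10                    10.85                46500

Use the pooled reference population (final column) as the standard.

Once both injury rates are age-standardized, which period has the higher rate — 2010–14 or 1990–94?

Standard total = 155500; weights = 0.3318, 0.3691, 0.2990.
2010–14: 0.3318×114.07 + 0.3691×72.09 + 0.2990×12.10 = 68.0812 per 10000.
1990–94: 0.3318×119.71 + 0.3691×85.23 + 0.2990×10.85 = 74.4293 per 10000.

1990–94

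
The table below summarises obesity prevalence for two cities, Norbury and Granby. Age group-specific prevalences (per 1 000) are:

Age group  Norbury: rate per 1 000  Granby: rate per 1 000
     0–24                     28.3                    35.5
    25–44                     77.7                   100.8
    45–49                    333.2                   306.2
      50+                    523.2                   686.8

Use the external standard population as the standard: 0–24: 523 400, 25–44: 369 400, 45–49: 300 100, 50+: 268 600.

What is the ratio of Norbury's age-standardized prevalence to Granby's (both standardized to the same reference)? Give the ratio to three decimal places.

0.855

Standard total = 1 461 500; weights = 0.3581, 0.2528, 0.2053, 0.1838.
Norbury: 0.3581×28.3 + 0.2528×77.7 + 0.2053×333.2 + 0.1838×523.2 = 194.3479 per 1 000.
Granby: 0.3581×35.5 + 0.2528×100.8 + 0.2053×306.2 + 0.1838×686.8 = 227.2879 per 1 000.
Ratio = 194.3479 ÷ 227.2879 = 0.85507.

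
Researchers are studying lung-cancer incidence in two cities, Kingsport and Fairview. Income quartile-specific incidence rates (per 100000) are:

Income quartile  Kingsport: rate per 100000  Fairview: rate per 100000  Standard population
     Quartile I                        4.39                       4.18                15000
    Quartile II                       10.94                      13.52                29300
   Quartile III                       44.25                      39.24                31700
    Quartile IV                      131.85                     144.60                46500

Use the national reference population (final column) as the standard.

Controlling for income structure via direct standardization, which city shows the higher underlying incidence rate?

Fairview

Standard total = 122500; weights = 0.1224, 0.2392, 0.2588, 0.3796.
Kingsport: 0.1224×4.39 + 0.2392×10.94 + 0.2588×44.25 + 0.3796×131.85 = 64.6542 per 100000.
Fairview: 0.1224×4.18 + 0.2392×13.52 + 0.2588×39.24 + 0.3796×144.60 = 68.7889 per 100000.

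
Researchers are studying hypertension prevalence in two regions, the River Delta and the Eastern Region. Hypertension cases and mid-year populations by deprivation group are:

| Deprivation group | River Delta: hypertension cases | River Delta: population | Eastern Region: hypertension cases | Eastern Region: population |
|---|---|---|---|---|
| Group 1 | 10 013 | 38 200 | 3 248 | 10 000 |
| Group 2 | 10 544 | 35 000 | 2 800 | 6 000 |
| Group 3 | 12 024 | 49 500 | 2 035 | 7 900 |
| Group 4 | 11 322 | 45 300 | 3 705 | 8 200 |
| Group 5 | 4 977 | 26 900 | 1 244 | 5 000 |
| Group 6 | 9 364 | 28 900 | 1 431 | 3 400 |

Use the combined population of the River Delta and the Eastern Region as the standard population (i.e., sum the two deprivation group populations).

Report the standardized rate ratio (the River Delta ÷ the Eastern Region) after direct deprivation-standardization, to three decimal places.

0.721

Deprivation-specific rates per 1 000 for the River Delta: 262.120, 301.257, 242.909, 249.934, 185.019, 324.014.
For the Eastern Region: 324.800, 466.667, 257.595, 451.829, 248.800, 420.882.
Combined standard total = 264 300; weights = 0.1824, 0.1551, 0.2172, 0.2024, 0.1207, 0.1222.
The River Delta: 0.1824×262.120 + 0.1551×301.257 + 0.2172×242.909 + 0.2024×249.934 + 0.1207×185.019 + 0.1222×324.014 = 259.8105 per 1 000.
The Eastern Region: 0.1824×324.800 + 0.1551×466.667 + 0.2172×257.595 + 0.2024×451.829 + 0.1207×248.800 + 0.1222×420.882 = 360.4946 per 1 000.
Ratio = 259.8105 ÷ 360.4946 = 0.72071.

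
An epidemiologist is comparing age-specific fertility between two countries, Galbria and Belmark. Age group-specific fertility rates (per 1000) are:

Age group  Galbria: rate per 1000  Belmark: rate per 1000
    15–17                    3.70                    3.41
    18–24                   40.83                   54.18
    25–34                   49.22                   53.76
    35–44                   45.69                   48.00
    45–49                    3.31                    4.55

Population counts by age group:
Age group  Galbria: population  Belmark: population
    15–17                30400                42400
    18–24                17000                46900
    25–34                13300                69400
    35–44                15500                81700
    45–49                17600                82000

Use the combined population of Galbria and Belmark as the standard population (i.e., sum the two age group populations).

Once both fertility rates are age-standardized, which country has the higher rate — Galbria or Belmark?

Combined standard total = 416200; weights = 0.1749, 0.1535, 0.1987, 0.2335, 0.2393.
Galbria: 0.1749×3.70 + 0.1535×40.83 + 0.1987×49.22 + 0.2335×45.69 + 0.2393×3.31 = 28.1587 per 1000.
Belmark: 0.1749×3.41 + 0.1535×54.18 + 0.1987×53.76 + 0.2335×48.00 + 0.2393×4.55 = 31.8959 per 1000.

Belmark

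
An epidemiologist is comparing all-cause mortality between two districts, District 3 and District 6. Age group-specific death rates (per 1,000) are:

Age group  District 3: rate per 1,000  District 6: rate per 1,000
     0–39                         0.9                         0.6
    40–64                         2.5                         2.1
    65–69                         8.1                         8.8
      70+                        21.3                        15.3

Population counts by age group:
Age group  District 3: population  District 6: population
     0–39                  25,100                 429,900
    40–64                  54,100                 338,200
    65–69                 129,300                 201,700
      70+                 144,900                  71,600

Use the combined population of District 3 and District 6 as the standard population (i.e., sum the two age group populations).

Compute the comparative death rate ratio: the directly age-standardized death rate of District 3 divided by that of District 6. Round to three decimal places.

Combined standard total = 1,394,800; weights = 0.3262, 0.2813, 0.2373, 0.1552.
District 3: 0.3262×0.9 + 0.2813×2.5 + 0.2373×8.1 + 0.1552×21.3 = 6.2251 per 1,000.
District 6: 0.3262×0.6 + 0.2813×2.1 + 0.2373×8.8 + 0.1552×15.3 = 5.2496 per 1,000.
Ratio = 6.2251 ÷ 5.2496 = 1.18584.

1.186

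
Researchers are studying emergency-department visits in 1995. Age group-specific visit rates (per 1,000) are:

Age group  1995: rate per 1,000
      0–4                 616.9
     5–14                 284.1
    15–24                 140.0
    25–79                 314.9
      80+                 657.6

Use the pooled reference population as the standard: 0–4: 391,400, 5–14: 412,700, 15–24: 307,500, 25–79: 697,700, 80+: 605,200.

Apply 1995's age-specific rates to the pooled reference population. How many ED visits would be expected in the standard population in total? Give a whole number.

Expected ED visits = Σ (standard pop × age-specific rate ÷ 1,000)
= 391,400×616.9/1,000 + 412,700×284.1/1,000 + 307,500×140.0/1,000 + 697,700×314.9/1,000 + 605,200×657.6/1,000
= 241454.66 + 117248.07 + 43050.00 + 219705.73 + 397979.52 = 1019437.98.

1019438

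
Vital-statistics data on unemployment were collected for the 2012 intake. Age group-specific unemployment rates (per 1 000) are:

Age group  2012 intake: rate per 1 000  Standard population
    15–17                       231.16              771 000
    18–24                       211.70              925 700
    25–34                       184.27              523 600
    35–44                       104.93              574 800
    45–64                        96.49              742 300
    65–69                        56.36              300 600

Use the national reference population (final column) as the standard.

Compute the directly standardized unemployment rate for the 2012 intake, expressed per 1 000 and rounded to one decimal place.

Standard total = 3 838 000; weights = 0.2009, 0.2412, 0.1364, 0.1498, 0.1934, 0.0783.
Standardized rate: 0.2009×231.16 + 0.2412×211.70 + 0.1364×184.27 + 0.1498×104.93 + 0.1934×96.49 + 0.0783×56.36 = 161.4275 per 1 000.

161.4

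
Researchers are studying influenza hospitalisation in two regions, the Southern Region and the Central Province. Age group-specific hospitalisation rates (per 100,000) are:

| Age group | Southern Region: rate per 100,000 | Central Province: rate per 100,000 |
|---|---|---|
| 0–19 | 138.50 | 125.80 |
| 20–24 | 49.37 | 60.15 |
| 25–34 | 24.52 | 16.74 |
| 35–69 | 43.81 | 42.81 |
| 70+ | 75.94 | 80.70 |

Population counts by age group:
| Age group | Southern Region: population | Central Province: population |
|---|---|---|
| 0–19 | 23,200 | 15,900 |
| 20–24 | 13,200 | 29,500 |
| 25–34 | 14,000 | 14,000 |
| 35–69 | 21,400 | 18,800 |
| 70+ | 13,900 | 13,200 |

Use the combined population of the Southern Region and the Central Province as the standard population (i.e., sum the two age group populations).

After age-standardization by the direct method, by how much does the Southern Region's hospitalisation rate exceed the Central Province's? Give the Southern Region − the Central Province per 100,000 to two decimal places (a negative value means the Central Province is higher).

Combined standard total = 177,100; weights = 0.2208, 0.2411, 0.1581, 0.2270, 0.1530.
The Southern Region: 0.2208×138.50 + 0.2411×49.37 + 0.1581×24.52 + 0.2270×43.81 + 0.1530×75.94 = 67.9229 per 100,000.
The Central Province: 0.2208×125.80 + 0.2411×60.15 + 0.1581×16.74 + 0.2270×42.81 + 0.1530×80.70 = 66.9895 per 100,000.
Difference = 67.9229 − 66.9895 = 0.9334.

0.93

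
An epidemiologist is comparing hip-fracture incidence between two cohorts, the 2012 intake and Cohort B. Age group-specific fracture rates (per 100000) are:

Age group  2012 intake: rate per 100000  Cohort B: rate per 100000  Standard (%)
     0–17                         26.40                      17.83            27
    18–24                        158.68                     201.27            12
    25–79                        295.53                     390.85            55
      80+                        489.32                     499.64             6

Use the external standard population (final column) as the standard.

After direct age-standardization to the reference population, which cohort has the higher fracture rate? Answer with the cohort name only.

Cohort B

Standard weights: 0.27, 0.12, 0.55, 0.06.
The 2012 intake: 0.2700×26.40 + 0.1200×158.68 + 0.5500×295.53 + 0.0600×489.32 = 218.0703 per 100000.
Cohort B: 0.2700×17.83 + 0.1200×201.27 + 0.5500×390.85 + 0.0600×499.64 = 273.9124 per 100000.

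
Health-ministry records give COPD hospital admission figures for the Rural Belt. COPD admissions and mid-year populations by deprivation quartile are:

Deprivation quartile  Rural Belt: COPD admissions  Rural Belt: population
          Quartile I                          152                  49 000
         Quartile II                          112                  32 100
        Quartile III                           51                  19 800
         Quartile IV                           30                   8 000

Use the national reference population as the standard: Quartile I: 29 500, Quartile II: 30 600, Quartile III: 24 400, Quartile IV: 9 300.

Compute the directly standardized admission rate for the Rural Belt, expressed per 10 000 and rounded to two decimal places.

31.56

Deprivation-specific rates per 10 000 for the Rural Belt: 31.02, 34.89, 25.76, 37.50.
Standard total = 93 800; weights = 0.3145, 0.3262, 0.2601, 0.0991.
Standardized rate: 0.3145×31.02 + 0.3262×34.89 + 0.2601×25.76 + 0.0991×37.50 = 31.5565 per 10 000.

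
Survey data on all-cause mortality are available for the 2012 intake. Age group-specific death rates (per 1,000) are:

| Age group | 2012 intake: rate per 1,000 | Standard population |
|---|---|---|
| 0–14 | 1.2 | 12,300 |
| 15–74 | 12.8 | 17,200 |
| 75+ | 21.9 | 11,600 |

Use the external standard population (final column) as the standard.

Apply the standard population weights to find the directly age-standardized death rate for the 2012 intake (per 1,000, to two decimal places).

11.90

Standard total = 41,100; weights = 0.2993, 0.4185, 0.2822.
Standardized rate: 0.2993×1.2 + 0.4185×12.8 + 0.2822×21.9 = 11.8968 per 1,000.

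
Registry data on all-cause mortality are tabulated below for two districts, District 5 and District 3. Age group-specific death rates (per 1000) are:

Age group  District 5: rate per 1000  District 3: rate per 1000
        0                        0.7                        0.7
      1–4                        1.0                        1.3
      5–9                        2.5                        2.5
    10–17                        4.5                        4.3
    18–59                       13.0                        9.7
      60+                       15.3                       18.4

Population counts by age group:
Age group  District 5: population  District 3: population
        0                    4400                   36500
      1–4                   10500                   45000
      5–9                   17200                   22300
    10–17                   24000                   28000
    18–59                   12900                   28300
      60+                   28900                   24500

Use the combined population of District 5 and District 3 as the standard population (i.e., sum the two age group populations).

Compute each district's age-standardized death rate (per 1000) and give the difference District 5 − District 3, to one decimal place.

-0.1

Combined standard total = 282500; weights = 0.1448, 0.1965, 0.1398, 0.1841, 0.1458, 0.1890.
District 5: 0.1448×0.7 + 0.1965×1.0 + 0.1398×2.5 + 0.1841×4.5 + 0.1458×13.0 + 0.1890×15.3 = 6.2637 per 1000.
District 3: 0.1448×0.7 + 0.1965×1.3 + 0.1398×2.5 + 0.1841×4.3 + 0.1458×9.7 + 0.1890×18.4 = 6.3905 per 1000.
Difference = 6.2637 − 6.3905 = -0.1268.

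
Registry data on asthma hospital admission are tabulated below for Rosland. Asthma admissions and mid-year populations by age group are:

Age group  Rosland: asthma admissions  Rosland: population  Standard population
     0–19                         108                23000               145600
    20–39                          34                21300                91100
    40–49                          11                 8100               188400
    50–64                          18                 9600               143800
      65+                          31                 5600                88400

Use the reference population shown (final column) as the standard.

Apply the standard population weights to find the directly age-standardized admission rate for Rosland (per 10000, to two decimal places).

Age-specific rates per 10000 for Rosland: 46.96, 15.96, 13.58, 18.75, 55.36.
Standard total = 657300; weights = 0.2215, 0.1386, 0.2866, 0.2188, 0.1345.
Standardized rate: 0.2215×46.96 + 0.1386×15.96 + 0.2866×13.58 + 0.2188×18.75 + 0.1345×55.36 = 28.0532 per 10000.

28.05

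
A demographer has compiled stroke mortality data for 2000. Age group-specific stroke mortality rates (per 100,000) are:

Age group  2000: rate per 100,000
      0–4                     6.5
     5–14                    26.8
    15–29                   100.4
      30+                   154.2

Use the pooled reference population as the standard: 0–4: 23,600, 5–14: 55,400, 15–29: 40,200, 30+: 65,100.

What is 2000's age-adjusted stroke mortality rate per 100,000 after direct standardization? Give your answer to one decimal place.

Standard total = 184,300; weights = 0.1281, 0.3006, 0.2181, 0.3532.
Standardized rate: 0.1281×6.5 + 0.3006×26.8 + 0.2181×100.4 + 0.3532×154.2 = 85.2557 per 100,000.

85.3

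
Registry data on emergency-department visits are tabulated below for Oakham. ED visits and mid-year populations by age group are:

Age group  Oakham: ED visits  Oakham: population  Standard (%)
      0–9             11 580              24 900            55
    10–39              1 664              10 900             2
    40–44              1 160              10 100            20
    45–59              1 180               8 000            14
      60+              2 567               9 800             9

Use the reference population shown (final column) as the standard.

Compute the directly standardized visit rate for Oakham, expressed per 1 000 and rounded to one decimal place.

Age-specific rates per 1 000 for Oakham: 465.060, 152.661, 114.851, 147.500, 261.939.
Standard weights: 0.55, 0.02, 0.20, 0.14, 0.09.
Standardized rate: 0.5500×465.060 + 0.0200×152.661 + 0.2000×114.851 + 0.1400×147.500 + 0.0900×261.939 = 326.0311 per 1 000.

326.0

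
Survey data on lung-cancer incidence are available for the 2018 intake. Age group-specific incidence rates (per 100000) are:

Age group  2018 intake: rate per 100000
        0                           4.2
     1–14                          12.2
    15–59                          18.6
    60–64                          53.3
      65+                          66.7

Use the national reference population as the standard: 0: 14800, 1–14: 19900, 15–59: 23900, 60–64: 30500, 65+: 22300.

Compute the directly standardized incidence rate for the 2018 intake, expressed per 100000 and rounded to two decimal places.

Standard total = 111400; weights = 0.1329, 0.1786, 0.2145, 0.2738, 0.2002.
Standardized rate: 0.1329×4.2 + 0.1786×12.2 + 0.2145×18.6 + 0.2738×53.3 + 0.2002×66.7 = 34.6727 per 100000.

34.67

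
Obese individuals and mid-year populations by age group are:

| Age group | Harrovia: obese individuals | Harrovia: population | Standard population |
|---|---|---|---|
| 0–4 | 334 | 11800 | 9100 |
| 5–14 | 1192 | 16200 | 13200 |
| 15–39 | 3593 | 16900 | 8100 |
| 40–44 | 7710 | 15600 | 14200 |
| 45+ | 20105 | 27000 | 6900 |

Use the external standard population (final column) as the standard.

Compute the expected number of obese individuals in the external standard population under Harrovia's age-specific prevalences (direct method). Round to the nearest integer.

Age-specific rates per 1000 for Harrovia: 28.305, 73.580, 212.604, 494.231, 744.630.
Expected obese individuals = Σ (standard pop × age-specific rate ÷ 1000)
= 9100×28.305/1000 + 13200×73.580/1000 + 8100×212.604/1000 + 14200×494.231/1000 + 6900×744.630/1000
= 257.58 + 971.26 + 1722.09 + 7018.08 + 5137.94 = 15106.95.

15107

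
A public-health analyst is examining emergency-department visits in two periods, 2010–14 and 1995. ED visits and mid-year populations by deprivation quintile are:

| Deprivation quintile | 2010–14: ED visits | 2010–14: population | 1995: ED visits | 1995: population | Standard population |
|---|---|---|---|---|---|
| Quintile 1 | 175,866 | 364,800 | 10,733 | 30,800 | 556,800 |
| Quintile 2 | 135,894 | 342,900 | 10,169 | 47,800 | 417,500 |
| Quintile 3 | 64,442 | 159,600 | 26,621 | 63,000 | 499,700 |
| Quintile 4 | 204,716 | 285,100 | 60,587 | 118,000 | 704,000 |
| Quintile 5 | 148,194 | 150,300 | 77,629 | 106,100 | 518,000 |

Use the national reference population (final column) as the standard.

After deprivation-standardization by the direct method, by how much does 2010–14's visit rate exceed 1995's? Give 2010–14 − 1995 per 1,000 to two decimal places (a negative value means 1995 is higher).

154.83

Deprivation-specific rates per 1,000 for 2010–14: 482.089, 396.308, 403.772, 718.050, 985.988.
For 1995: 348.474, 212.741, 422.556, 513.449, 731.659.
Standard total = 2,696,000; weights = 0.2065, 0.1549, 0.1853, 0.2611, 0.1921.
2010–14: 0.2065×482.089 + 0.1549×396.308 + 0.1853×403.772 + 0.2611×718.050 + 0.1921×985.988 = 612.7223 per 1,000.
1995: 0.2065×348.474 + 0.1549×212.741 + 0.1853×422.556 + 0.2611×513.449 + 0.1921×731.659 = 457.8887 per 1,000.
Difference = 612.7223 − 457.8887 = 154.8336.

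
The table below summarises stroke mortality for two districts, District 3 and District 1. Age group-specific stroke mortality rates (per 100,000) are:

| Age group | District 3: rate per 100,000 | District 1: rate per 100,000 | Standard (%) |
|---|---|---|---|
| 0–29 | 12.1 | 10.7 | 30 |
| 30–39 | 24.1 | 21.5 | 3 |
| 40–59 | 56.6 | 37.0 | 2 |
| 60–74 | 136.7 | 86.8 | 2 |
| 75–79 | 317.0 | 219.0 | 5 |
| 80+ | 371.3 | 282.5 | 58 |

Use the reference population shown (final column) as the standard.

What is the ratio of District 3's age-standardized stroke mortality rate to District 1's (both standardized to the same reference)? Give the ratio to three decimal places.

Standard weights: 0.30, 0.03, 0.02, 0.02, 0.05, 0.58.
District 3: 0.3000×12.1 + 0.0300×24.1 + 0.0200×56.6 + 0.0200×136.7 + 0.0500×317.0 + 0.5800×371.3 = 239.4230 per 100,000.
District 1: 0.3000×10.7 + 0.0300×21.5 + 0.0200×37.0 + 0.0200×86.8 + 0.0500×219.0 + 0.5800×282.5 = 181.1310 per 100,000.
Ratio = 239.4230 ÷ 181.1310 = 1.32182.

1.322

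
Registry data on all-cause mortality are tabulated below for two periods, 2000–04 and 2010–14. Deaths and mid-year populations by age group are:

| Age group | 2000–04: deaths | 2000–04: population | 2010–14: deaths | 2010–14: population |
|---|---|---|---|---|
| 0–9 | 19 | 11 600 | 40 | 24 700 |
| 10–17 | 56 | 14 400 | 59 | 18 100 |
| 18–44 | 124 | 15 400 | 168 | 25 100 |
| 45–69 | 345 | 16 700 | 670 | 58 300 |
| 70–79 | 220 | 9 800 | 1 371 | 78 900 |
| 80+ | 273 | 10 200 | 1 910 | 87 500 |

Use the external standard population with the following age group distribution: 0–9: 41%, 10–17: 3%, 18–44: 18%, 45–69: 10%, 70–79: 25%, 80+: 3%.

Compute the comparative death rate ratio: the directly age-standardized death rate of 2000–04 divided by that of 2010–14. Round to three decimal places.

Age-specific rates per 100 000 for 2000–04: 163.79, 388.89, 805.19, 2065.87, 2244.90, 2676.47.
For 2010–14: 161.94, 325.97, 669.32, 1149.23, 1737.64, 2182.86.
Standard weights: 0.41, 0.03, 0.18, 0.10, 0.25, 0.03.
2000–04: 0.4100×163.79 + 0.0300×388.89 + 0.1800×805.19 + 0.1000×2065.87 + 0.2500×2244.90 + 0.0300×2676.47 = 1071.8623 per 100 000.
2010–14: 0.4100×161.94 + 0.0300×325.97 + 0.1800×669.32 + 0.1000×1149.23 + 0.2500×1737.64 + 0.0300×2182.86 = 811.4730 per 100 000.
Ratio = 1071.8623 ÷ 811.4730 = 1.32088.

1.321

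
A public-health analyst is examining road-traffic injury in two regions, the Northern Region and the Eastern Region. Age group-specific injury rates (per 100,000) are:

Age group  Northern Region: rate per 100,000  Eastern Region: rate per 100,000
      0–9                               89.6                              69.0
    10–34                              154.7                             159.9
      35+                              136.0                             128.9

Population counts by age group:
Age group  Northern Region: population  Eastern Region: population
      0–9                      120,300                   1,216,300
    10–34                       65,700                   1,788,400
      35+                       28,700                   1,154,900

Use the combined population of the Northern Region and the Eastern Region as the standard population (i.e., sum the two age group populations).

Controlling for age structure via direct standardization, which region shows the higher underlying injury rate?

Northern Region

Combined standard total = 4,374,300; weights = 0.3056, 0.4239, 0.2706.
The Northern Region: 0.3056×89.6 + 0.4239×154.7 + 0.2706×136.0 = 129.7484 per 100,000.
The Eastern Region: 0.3056×69.0 + 0.4239×159.9 + 0.2706×128.9 = 123.7368 per 100,000.
The crude rates (115.72 vs 124.71) would put the Eastern Region higher, but that reflects its age composition; once standardized to a common age structure, the Northern Region has the higher underlying rate.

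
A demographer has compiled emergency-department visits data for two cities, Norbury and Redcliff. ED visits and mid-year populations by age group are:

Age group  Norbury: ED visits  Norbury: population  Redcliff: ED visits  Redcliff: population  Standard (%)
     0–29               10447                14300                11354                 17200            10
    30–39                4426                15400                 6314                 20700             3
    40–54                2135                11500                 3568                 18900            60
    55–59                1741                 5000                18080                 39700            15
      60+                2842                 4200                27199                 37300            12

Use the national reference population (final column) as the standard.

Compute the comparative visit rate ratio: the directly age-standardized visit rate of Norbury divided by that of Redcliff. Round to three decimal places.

Age-specific rates per 1000 for Norbury: 730.559, 287.403, 185.652, 348.200, 676.667.
For Redcliff: 660.116, 305.024, 188.783, 455.416, 729.196.
Standard weights: 0.10, 0.03, 0.60, 0.15, 0.12.
Norbury: 0.1000×730.559 + 0.0300×287.403 + 0.6000×185.652 + 0.1500×348.200 + 0.1200×676.667 = 326.4993 per 1000.
Redcliff: 0.1000×660.116 + 0.0300×305.024 + 0.6000×188.783 + 0.1500×455.416 + 0.1200×729.196 = 344.2480 per 1000.
Ratio = 326.4993 ÷ 344.2480 = 0.94844.

0.948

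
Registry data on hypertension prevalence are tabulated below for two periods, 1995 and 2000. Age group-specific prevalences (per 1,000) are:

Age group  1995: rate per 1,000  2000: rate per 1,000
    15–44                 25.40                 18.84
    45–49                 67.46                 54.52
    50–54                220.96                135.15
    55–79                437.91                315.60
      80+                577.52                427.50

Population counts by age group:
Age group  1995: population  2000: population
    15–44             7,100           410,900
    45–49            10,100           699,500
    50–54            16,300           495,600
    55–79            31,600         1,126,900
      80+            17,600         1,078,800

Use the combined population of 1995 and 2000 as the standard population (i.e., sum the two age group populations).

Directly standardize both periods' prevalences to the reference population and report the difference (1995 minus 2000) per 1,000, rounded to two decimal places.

92.96

Combined standard total = 3,894,400; weights = 0.1073, 0.1822, 0.1314, 0.2975, 0.2815.
1995: 0.1073×25.40 + 0.1822×67.46 + 0.1314×220.96 + 0.2975×437.91 + 0.2815×577.52 = 336.9217 per 1,000.
2000: 0.1073×18.84 + 0.1822×54.52 + 0.1314×135.15 + 0.2975×315.60 + 0.2815×427.50 = 243.9604 per 1,000.
Difference = 336.9217 − 243.9604 = 92.9613.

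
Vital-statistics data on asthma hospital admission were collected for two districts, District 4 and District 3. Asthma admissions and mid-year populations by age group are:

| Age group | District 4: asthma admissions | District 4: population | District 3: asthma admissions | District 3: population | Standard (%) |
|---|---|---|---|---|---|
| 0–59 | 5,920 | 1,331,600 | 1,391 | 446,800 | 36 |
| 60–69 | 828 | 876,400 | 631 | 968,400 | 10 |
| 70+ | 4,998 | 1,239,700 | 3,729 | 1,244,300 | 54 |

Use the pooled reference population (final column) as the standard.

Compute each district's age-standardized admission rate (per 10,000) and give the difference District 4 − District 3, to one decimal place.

10.7

Age-specific rates per 10,000 for District 4: 44.46, 9.45, 40.32.
For District 3: 31.13, 6.52, 29.97.
Standard weights: 0.36, 0.10, 0.54.
District 4: 0.3600×44.46 + 0.1000×9.45 + 0.5400×40.32 = 38.7203 per 10,000.
District 3: 0.3600×31.13 + 0.1000×6.52 + 0.5400×29.97 = 28.0424 per 10,000.
Difference = 38.7203 − 28.0424 = 10.6780.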